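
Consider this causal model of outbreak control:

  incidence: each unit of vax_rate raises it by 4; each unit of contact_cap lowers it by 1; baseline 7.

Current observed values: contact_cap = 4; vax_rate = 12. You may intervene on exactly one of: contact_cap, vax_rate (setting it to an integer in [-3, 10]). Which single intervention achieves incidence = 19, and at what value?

set vax_rate = 4

Intervening on contact_cap: incidence = -contact_cap + 55. Reaching 19 requires contact_cap = 36, outside [-3, 10].
Intervening on vax_rate: with other inputs at their observed values, incidence = 4*vax_rate + 3. Solving for 19 gives vax_rate = 4, within [-3, 10].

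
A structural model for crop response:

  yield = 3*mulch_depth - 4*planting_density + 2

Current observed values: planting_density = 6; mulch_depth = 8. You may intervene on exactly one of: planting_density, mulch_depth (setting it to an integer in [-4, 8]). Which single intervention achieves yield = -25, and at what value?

Intervening on planting_density: yield = -4*planting_density + 26. Reaching -25 requires planting_density = 51/4, not an integer.
Intervening on mulch_depth: with other inputs at their observed values, yield = 3*mulch_depth - 22. Solving for -25 gives mulch_depth = -1, within [-4, 8].

set mulch_depth = -1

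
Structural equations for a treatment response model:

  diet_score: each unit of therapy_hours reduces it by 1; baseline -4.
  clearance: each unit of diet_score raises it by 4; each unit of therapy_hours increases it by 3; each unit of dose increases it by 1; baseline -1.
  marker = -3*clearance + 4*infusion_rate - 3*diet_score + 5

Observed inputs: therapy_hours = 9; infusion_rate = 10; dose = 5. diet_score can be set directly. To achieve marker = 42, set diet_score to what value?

Intervening on diet_score fixes its value directly, overriding its dependence on therapy_hours.
Substituting into the clearance equation gives clearance = 4*diet_score + 31.
Substituting into the marker equation gives marker = -15*diet_score - 48.
Solve -15*diet_score - 48 = 42: diet_score = (42 + 48) / -15 = -6.

diet_score = -6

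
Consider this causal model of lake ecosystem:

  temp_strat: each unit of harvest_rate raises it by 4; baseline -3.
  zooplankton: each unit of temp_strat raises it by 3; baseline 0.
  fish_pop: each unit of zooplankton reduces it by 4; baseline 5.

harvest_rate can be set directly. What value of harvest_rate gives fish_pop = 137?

harvest_rate = -2

Substituting into the zooplankton equation gives zooplankton = 12*harvest_rate - 9.
Substituting into the fish_pop equation gives fish_pop = -48*harvest_rate + 41.
Solve -48*harvest_rate + 41 = 137: harvest_rate = (137 - 41) / -48 = -2.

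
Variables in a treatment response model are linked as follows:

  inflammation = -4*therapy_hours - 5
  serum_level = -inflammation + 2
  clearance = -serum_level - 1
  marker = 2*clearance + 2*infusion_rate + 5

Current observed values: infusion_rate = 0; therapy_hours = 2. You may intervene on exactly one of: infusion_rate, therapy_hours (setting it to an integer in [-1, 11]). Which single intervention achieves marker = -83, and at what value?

Intervening on infusion_rate: marker = 2*infusion_rate - 27. Reaching -83 requires infusion_rate = -28, outside [-1, 11].
Intervening on therapy_hours: with other inputs at their observed values, marker = -8*therapy_hours - 11. Solving for -83 gives therapy_hours = 9, within [-1, 11].

set therapy_hours = 9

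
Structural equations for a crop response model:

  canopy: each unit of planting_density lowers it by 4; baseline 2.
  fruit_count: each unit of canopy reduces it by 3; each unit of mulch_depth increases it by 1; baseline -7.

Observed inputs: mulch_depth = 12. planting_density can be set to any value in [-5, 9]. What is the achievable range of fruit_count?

Substituting into the fruit_count equation gives fruit_count = 12*planting_density - 1.
Linear in planting_density, so extremes are at the endpoints: planting_density = -5 gives fruit_count = -61; planting_density = 9 gives fruit_count = 107.

-61 to 107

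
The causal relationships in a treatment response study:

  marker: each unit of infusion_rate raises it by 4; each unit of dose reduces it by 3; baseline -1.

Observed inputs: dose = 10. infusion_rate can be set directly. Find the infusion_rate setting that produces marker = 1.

Substituting into the marker equation gives marker = 4*infusion_rate - 31.
Solve 4*infusion_rate - 31 = 1: infusion_rate = (1 + 31) / 4 = 8.

infusion_rate = 8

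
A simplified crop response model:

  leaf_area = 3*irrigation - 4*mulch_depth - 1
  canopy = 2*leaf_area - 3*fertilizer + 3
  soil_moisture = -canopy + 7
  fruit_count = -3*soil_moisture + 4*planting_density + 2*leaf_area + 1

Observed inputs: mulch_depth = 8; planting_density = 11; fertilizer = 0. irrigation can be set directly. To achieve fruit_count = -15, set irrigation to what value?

Substituting into the leaf_area equation gives leaf_area = 3*irrigation - 33.
Substituting into the canopy equation gives canopy = 6*irrigation - 63.
So soil_moisture = -6*irrigation + 70.
Substituting into the fruit_count equation gives fruit_count = 24*irrigation - 231.
Solve 24*irrigation - 231 = -15: irrigation = (-15 + 231) / 24 = 9.

irrigation = 9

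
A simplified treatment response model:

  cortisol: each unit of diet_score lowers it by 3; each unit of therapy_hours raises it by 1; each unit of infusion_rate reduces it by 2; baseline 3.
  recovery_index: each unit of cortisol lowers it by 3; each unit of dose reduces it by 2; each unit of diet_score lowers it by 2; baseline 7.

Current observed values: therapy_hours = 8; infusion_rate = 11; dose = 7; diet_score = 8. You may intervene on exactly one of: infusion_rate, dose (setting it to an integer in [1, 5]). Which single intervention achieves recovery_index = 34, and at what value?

set infusion_rate = 3

Intervening on infusion_rate: with other inputs at their observed values, recovery_index = 6*infusion_rate + 16. Solving for 34 gives infusion_rate = 3, within [1, 5].
Intervening on dose: recovery_index = -2*dose + 96. Reaching 34 requires dose = 31, outside [1, 5].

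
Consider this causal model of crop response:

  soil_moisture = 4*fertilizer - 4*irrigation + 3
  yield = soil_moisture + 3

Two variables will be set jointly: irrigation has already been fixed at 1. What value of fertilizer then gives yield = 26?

With irrigation held at 1:
Substituting into the soil_moisture equation gives soil_moisture = 4*fertilizer - 1.
Substituting into the yield equation gives yield = 4*fertilizer + 2.
Solve 4*fertilizer + 2 = 26: fertilizer = (26 - 2) / 4 = 6.

fertilizer = 6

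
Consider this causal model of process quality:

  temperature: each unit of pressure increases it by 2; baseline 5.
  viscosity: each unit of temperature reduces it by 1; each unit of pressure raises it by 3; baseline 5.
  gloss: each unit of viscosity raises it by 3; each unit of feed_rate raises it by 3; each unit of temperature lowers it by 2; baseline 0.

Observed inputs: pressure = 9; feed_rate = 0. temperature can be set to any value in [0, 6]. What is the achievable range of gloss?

66 to 96

Intervening on temperature fixes its value directly, overriding its dependence on pressure.
Substituting into the viscosity equation gives viscosity = -temperature + 32.
So gloss = -5*temperature + 96.
Linear in temperature, so extremes are at the endpoints: temperature = 0 gives gloss = 96; temperature = 6 gives gloss = 66.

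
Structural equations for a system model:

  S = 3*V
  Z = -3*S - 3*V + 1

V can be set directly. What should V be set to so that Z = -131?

V = 11

Substituting into the Z equation gives Z = -12*V + 1.
Solve -12*V + 1 = -131: V = (-131 - 1) / -12 = 11.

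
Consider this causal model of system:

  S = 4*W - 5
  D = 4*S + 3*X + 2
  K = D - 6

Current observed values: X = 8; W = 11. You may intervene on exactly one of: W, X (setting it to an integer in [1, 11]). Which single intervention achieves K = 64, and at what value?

Intervening on W: with other inputs at their observed values, K = 16*W. Solving for 64 gives W = 4, within [1, 11].
Intervening on X: K = 3*X + 152. Reaching 64 requires X = -88/3, not an integer.

set W = 4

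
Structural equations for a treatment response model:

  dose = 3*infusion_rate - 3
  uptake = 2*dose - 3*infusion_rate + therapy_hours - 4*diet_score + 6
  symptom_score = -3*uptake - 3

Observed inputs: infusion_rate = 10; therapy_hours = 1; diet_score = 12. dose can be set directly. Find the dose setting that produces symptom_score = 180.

dose = 5

Intervening on dose fixes its value directly, overriding its dependence on infusion_rate.
Substituting into the uptake equation gives uptake = 2*dose - 71.
Substituting into the symptom_score equation gives symptom_score = -6*dose + 210.
Solve -6*dose + 210 = 180: dose = (180 - 210) / -6 = 5.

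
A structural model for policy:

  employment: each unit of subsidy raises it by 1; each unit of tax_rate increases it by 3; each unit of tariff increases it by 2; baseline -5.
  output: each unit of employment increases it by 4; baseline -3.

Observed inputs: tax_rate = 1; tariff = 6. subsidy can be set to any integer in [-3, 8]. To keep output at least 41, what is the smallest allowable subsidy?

Substituting into the employment equation gives employment = subsidy + 10.
output becomes 4*subsidy + 37.
Require 4*subsidy + 37 ≥ 41, so subsidy ≥ 1.
The smallest integer in [-3, 8] satisfying this is 1.

subsidy = 1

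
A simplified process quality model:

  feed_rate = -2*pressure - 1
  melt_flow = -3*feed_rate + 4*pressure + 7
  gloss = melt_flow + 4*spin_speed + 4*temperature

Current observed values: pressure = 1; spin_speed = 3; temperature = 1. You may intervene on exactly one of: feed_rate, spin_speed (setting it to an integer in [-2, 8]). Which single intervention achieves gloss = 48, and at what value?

set spin_speed = 6

Intervening on feed_rate: gloss = -3*feed_rate + 27. Reaching 48 requires feed_rate = -7, outside [-2, 8].
Intervening on spin_speed: with other inputs at their observed values, gloss = 4*spin_speed + 24. Solving for 48 gives spin_speed = 6, within [-2, 8].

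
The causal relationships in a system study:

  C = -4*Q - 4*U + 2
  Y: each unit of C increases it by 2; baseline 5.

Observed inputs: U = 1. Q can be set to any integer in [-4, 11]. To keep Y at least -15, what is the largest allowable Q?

Substituting into the C equation gives C = -4*Q - 2.
So Y = -8*Q + 1.
Require -8*Q + 1 ≥ -15, so Q ≤ 2.
The largest integer in [-4, 11] satisfying this is 2.

Q = 2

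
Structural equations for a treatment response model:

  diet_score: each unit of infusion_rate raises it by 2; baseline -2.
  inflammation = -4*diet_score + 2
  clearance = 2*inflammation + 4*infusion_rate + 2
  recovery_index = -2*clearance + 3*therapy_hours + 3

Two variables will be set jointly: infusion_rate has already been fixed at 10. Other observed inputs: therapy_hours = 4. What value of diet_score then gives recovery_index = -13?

diet_score = 4

With infusion_rate held at 10:
Intervening on diet_score fixes its value directly, overriding its dependence on infusion_rate.
Substituting into the clearance equation gives clearance = -8*diet_score + 46.
Substituting into the recovery_index equation gives recovery_index = 16*diet_score - 77.
Solve 16*diet_score - 77 = -13: diet_score = (-13 + 77) / 16 = 4.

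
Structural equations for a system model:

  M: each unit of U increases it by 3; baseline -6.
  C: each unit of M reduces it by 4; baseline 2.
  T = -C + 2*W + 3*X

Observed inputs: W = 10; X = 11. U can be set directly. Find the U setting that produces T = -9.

U = -3

Substituting into the C equation gives C = -12*U + 26.
Substituting into the T equation gives T = 12*U + 27.
Solve 12*U + 27 = -9: U = (-9 - 27) / 12 = -3.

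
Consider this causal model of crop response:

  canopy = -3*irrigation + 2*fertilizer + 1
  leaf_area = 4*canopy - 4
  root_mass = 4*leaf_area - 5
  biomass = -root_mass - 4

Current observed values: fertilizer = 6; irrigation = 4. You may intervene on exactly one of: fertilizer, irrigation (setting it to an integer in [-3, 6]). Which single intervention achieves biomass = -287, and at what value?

set irrigation = -2

Intervening on fertilizer: biomass = -32*fertilizer + 193. Reaching -287 requires fertilizer = 15, outside [-3, 6].
Intervening on irrigation: with other inputs at their observed values, biomass = 48*irrigation - 191. Solving for -287 gives irrigation = -2, within [-3, 6].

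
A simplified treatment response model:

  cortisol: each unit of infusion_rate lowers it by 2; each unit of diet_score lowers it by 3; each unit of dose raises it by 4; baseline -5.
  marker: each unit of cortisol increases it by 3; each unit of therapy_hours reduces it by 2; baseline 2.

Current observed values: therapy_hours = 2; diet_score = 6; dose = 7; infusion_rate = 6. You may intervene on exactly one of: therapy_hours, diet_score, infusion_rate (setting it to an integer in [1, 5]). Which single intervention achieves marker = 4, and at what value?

Intervening on therapy_hours: marker = -2*therapy_hours - 19. Reaching 4 requires therapy_hours = -23/2, not an integer.
Intervening on diet_score: with other inputs at their observed values, marker = -9*diet_score + 31. Solving for 4 gives diet_score = 3, within [1, 5].
Intervening on infusion_rate: marker = -6*infusion_rate + 13. Reaching 4 requires infusion_rate = 3/2, not an integer.

set diet_score = 3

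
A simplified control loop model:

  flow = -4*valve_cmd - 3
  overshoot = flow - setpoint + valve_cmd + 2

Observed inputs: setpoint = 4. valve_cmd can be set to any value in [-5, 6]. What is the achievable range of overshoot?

Substituting into the overshoot equation gives overshoot = -3*valve_cmd - 5.
Linear in valve_cmd, so extremes are at the endpoints: valve_cmd = -5 gives overshoot = 10; valve_cmd = 6 gives overshoot = -23.

-23 to 10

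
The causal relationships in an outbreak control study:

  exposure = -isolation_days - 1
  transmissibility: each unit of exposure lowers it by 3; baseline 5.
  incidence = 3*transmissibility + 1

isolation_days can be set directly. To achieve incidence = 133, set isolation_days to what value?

Substituting into the transmissibility equation gives transmissibility = 3*isolation_days + 8.
Substituting into the incidence equation gives incidence = 9*isolation_days + 25.
Solve 9*isolation_days + 25 = 133: isolation_days = (133 - 25) / 9 = 12.

isolation_days = 12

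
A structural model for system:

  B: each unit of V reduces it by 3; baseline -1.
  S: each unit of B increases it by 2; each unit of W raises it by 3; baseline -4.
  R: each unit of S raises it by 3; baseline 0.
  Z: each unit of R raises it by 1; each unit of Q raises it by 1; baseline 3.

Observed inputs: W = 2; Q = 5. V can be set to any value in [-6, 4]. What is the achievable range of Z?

Substituting into the S equation gives S = -6*V.
Substituting into the R equation gives R = -18*V.
So Z = -18*V + 8.
Linear in V, so extremes are at the endpoints: V = -6 gives Z = 116; V = 4 gives Z = -64.

-64 to 116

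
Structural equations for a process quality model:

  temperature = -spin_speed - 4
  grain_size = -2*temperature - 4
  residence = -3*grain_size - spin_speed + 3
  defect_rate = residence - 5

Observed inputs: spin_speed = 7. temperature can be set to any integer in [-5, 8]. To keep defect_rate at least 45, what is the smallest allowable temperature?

Intervening on temperature fixes its value directly, overriding its dependence on spin_speed.
Substituting into the residence equation gives residence = 6*temperature + 8.
defect_rate becomes 6*temperature + 3.
Require 6*temperature + 3 ≥ 45, so temperature ≥ 7.
The smallest integer in [-5, 8] satisfying this is 7.

temperature = 7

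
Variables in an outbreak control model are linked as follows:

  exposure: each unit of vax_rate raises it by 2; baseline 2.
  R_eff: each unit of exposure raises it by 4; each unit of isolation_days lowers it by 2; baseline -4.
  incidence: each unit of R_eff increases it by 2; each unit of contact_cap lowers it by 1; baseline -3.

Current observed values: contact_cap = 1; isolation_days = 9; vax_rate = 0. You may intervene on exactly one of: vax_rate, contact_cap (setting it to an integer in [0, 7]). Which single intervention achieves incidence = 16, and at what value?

set vax_rate = 3

Intervening on vax_rate: with other inputs at their observed values, incidence = 16*vax_rate - 32. Solving for 16 gives vax_rate = 3, within [0, 7].
Intervening on contact_cap: incidence = -contact_cap - 31. Reaching 16 requires contact_cap = -47, outside [0, 7].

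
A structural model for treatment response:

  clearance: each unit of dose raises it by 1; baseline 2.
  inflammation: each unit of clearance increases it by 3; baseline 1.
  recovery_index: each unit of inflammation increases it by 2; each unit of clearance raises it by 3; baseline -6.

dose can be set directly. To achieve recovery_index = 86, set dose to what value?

Substituting into the inflammation equation gives inflammation = 3*dose + 7.
Substituting into the recovery_index equation gives recovery_index = 9*dose + 14.
Solve 9*dose + 14 = 86: dose = (86 - 14) / 9 = 8.

dose = 8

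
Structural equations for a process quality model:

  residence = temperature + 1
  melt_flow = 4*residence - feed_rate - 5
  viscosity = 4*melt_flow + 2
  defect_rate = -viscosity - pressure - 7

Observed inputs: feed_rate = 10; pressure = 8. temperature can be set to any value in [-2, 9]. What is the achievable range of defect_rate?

-117 to 59

Substituting into the melt_flow equation gives melt_flow = 4*temperature - 11.
Substituting into the viscosity equation gives viscosity = 16*temperature - 42.
So defect_rate = -16*temperature + 27.
Linear in temperature, so extremes are at the endpoints: temperature = -2 gives defect_rate = 59; temperature = 9 gives defect_rate = -117.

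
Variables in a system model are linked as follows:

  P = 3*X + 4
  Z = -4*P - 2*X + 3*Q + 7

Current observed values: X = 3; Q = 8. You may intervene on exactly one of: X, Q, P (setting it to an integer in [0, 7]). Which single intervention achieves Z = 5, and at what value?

set P = 5

Intervening on X: Z = -14*X + 15. Reaching 5 requires X = 5/7, not an integer.
Intervening on Q: Z = 3*Q - 51. Reaching 5 requires Q = 56/3, not an integer.
Intervening on P: with other inputs at their observed values, Z = -4*P + 25. Solving for 5 gives P = 5, within [0, 7].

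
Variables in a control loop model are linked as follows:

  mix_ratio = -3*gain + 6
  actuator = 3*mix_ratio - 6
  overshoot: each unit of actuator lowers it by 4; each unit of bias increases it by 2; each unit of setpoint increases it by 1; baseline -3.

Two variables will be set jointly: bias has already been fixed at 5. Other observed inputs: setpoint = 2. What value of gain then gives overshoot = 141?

gain = 5

With bias held at 5:
Substituting into the actuator equation gives actuator = -9*gain + 12.
Substituting into the overshoot equation gives overshoot = 36*gain - 39.
Solve 36*gain - 39 = 141: gain = (141 + 39) / 36 = 5.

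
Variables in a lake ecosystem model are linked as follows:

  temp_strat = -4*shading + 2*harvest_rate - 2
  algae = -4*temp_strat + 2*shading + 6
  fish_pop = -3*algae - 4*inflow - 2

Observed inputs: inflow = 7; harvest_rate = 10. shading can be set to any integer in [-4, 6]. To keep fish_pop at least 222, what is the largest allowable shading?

Substituting into the temp_strat equation gives temp_strat = -4*shading + 18.
Substituting into the algae equation gives algae = 18*shading - 66.
fish_pop becomes -54*shading + 168.
Require -54*shading + 168 ≥ 222, so shading ≤ -1.
The largest integer in [-4, 6] satisfying this is -1.

shading = -1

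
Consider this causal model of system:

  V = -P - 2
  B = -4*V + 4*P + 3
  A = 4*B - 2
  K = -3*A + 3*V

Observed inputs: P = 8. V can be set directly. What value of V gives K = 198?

V = 12

Intervening on V fixes its value directly, overriding its dependence on P.
Substituting into the B equation gives B = -4*V + 35.
Substituting into the A equation gives A = -16*V + 138.
Substituting into the K equation gives K = 51*V - 414.
Solve 51*V - 414 = 198: V = (198 + 414) / 51 = 12.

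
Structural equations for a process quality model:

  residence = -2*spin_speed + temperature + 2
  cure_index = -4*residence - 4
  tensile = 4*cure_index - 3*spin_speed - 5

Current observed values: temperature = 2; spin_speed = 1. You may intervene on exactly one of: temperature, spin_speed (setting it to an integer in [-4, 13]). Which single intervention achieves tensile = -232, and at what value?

Intervening on temperature: with other inputs at their observed values, tensile = -16*temperature - 24. Solving for -232 gives temperature = 13, within [-4, 13].
Intervening on spin_speed: tensile = 29*spin_speed - 85. Reaching -232 requires spin_speed = -147/29, not an integer.

set temperature = 13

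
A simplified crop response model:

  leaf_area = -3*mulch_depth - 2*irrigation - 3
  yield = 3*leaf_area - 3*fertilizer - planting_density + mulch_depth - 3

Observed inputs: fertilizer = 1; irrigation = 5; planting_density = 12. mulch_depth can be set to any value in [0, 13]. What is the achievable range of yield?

-161 to -57

Substituting into the leaf_area equation gives leaf_area = -3*mulch_depth - 13.
So yield = -8*mulch_depth - 57.
Linear in mulch_depth, so extremes are at the endpoints: mulch_depth = 0 gives yield = -57; mulch_depth = 13 gives yield = -161.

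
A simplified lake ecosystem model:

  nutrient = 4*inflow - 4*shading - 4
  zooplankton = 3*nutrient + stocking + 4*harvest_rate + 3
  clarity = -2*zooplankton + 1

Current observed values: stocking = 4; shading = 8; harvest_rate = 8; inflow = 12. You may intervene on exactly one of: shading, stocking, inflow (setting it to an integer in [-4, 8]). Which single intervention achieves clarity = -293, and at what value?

Intervening on shading: with other inputs at their observed values, clarity = 24*shading - 341. Solving for -293 gives shading = 2, within [-4, 8].
Intervening on stocking: clarity = -2*stocking - 141. Reaching -293 requires stocking = 76, outside [-4, 8].
Intervening on inflow: clarity = -24*inflow + 139. Reaching -293 requires inflow = 18, outside [-4, 8].

set shading = 2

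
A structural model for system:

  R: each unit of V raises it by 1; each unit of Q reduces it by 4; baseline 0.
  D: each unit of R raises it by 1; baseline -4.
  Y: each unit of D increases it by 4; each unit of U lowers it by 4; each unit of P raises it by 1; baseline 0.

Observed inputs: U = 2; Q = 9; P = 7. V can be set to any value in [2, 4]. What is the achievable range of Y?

-153 to -145

Substituting into the R equation gives R = V - 36.
Substituting into the D equation gives D = V - 40.
So Y = 4*V - 161.
Linear in V, so extremes are at the endpoints: V = 2 gives Y = -153; V = 4 gives Y = -145.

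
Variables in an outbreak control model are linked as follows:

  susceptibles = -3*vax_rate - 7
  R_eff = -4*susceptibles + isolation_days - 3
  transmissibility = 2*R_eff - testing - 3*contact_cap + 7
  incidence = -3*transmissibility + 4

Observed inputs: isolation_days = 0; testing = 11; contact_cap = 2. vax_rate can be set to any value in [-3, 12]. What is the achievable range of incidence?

-980 to 100

Substituting into the R_eff equation gives R_eff = 12*vax_rate + 25.
So transmissibility = 24*vax_rate + 40.
Substituting into the incidence equation gives incidence = -72*vax_rate - 116.
Linear in vax_rate, so extremes are at the endpoints: vax_rate = -3 gives incidence = 100; vax_rate = 12 gives incidence = -980.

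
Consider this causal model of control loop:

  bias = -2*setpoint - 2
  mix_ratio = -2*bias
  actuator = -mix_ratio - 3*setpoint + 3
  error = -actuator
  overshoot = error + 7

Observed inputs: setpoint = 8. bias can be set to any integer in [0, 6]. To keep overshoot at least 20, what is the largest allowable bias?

Intervening on bias fixes its value directly, overriding its dependence on setpoint.
Substituting into the actuator equation gives actuator = 2*bias - 21.
Substituting into the error equation gives error = -2*bias + 21.
Substituting into the overshoot equation gives overshoot = -2*bias + 28.
Require -2*bias + 28 ≥ 20, so bias ≤ 4.
The largest integer in [0, 6] satisfying this is 4.

bias = 4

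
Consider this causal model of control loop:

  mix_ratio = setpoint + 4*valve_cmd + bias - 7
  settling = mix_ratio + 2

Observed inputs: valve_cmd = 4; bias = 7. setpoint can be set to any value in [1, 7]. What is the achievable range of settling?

Substituting into the mix_ratio equation gives mix_ratio = setpoint + 16.
This gives settling = setpoint + 18.
Linear in setpoint, so extremes are at the endpoints: setpoint = 1 gives settling = 19; setpoint = 7 gives settling = 25.

19 to 25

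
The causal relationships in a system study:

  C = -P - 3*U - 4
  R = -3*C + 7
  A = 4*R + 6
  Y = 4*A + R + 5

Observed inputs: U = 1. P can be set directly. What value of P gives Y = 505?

Substituting into the C equation gives C = -P - 7.
Substituting into the R equation gives R = 3*P + 28.
A becomes 12*P + 118.
Substituting into the Y equation gives Y = 51*P + 505.
Solve 51*P + 505 = 505: P = (505 - 505) / 51 = 0.

P = 0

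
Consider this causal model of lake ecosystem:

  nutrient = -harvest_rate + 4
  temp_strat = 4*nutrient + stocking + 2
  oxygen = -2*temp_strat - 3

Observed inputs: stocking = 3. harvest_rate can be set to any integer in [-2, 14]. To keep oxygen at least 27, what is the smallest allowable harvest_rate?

harvest_rate = 9

Substituting into the temp_strat equation gives temp_strat = -4*harvest_rate + 21.
Substituting into the oxygen equation gives oxygen = 8*harvest_rate - 45.
Require 8*harvest_rate - 45 ≥ 27, so harvest_rate ≥ 9.
The smallest integer in [-2, 14] satisfying this is 9.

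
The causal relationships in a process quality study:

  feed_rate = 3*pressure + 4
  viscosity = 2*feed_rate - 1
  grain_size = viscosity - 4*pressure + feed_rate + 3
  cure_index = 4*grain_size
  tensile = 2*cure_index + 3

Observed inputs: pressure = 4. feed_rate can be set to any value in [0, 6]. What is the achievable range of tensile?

-109 to 35

Intervening on feed_rate fixes its value directly, overriding its dependence on pressure.
Substituting into the grain_size equation gives grain_size = 3*feed_rate - 14.
Substituting into the cure_index equation gives cure_index = 12*feed_rate - 56.
This gives tensile = 24*feed_rate - 109.
Linear in feed_rate, so extremes are at the endpoints: feed_rate = 0 gives tensile = -109; feed_rate = 6 gives tensile = 35.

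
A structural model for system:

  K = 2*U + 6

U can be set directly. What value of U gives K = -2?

Solve 2*U + 6 = -2: U = (-2 - 6) / 2 = -4.

U = -4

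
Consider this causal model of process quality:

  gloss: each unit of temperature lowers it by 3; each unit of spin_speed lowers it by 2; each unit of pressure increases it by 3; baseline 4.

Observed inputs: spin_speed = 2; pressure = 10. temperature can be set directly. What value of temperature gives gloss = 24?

temperature = 2

Substituting into the gloss equation gives gloss = -3*temperature + 30.
Solve -3*temperature + 30 = 24: temperature = (24 - 30) / -3 = 2.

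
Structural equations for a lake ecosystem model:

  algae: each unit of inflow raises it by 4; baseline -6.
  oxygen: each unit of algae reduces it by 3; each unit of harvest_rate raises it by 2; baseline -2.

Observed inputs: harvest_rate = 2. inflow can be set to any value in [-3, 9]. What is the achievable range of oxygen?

Substituting into the oxygen equation gives oxygen = -12*inflow + 20.
Linear in inflow, so extremes are at the endpoints: inflow = -3 gives oxygen = 56; inflow = 9 gives oxygen = -88.

-88 to 56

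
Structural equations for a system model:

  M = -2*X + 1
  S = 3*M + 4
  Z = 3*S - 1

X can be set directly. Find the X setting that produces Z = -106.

X = 7

Substituting into the S equation gives S = -6*X + 7.
Substituting into the Z equation gives Z = -18*X + 20.
Solve -18*X + 20 = -106: X = (-106 - 20) / -18 = 7.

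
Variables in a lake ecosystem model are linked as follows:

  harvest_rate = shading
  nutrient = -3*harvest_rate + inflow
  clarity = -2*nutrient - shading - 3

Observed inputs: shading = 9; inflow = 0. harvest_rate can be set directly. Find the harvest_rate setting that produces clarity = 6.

harvest_rate = 3

Intervening on harvest_rate fixes its value directly, overriding its dependence on shading.
Substituting into the nutrient equation gives nutrient = -3*harvest_rate.
clarity becomes 6*harvest_rate - 12.
Solve 6*harvest_rate - 12 = 6: harvest_rate = (6 + 12) / 6 = 3.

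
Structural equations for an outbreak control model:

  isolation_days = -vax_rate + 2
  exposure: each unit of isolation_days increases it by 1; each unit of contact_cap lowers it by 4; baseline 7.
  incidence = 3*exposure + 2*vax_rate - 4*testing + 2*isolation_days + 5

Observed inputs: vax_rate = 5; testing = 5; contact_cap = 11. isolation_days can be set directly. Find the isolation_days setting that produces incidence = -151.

Intervening on isolation_days fixes its value directly, overriding its dependence on vax_rate.
Substituting into the exposure equation gives exposure = isolation_days - 37.
Substituting into the incidence equation gives incidence = 5*isolation_days - 116.
Solve 5*isolation_days - 116 = -151: isolation_days = (-151 + 116) / 5 = -7.

isolation_days = -7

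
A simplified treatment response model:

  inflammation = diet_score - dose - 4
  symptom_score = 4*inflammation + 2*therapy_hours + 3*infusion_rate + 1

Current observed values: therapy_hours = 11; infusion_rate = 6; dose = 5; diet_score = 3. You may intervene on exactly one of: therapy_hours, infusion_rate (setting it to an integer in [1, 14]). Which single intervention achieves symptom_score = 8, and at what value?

set infusion_rate = 3

Intervening on therapy_hours: symptom_score = 2*therapy_hours - 5. Reaching 8 requires therapy_hours = 13/2, not an integer.
Intervening on infusion_rate: with other inputs at their observed values, symptom_score = 3*infusion_rate - 1. Solving for 8 gives infusion_rate = 3, within [1, 14].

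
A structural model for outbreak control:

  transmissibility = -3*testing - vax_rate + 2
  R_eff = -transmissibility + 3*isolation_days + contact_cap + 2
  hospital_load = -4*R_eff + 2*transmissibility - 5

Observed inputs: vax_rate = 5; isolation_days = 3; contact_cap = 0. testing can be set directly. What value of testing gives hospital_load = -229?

Substituting into the transmissibility equation gives transmissibility = -3*testing - 3.
So R_eff = 3*testing + 14.
So hospital_load = -18*testing - 67.
Solve -18*testing - 67 = -229: testing = (-229 + 67) / -18 = 9.

testing = 9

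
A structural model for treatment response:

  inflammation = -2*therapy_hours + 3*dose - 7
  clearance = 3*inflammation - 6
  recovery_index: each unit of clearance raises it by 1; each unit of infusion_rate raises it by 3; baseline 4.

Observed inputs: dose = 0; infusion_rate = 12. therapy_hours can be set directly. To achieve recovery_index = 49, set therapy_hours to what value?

Substituting into the inflammation equation gives inflammation = -2*therapy_hours - 7.
clearance becomes -6*therapy_hours - 27.
Substituting into the recovery_index equation gives recovery_index = -6*therapy_hours + 13.
Solve -6*therapy_hours + 13 = 49: therapy_hours = (49 - 13) / -6 = -6.

therapy_hours = -6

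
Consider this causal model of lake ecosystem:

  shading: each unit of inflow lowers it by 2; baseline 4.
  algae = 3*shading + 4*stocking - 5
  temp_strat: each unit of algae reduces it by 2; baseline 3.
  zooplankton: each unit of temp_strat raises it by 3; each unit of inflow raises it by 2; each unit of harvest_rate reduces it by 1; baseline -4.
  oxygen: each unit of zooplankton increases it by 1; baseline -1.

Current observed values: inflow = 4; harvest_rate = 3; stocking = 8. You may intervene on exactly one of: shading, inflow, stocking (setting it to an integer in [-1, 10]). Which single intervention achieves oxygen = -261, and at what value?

Intervening on shading: with other inputs at their observed values, oxygen = -18*shading - 153. Solving for -261 gives shading = 6, within [-1, 10].
Intervening on inflow: oxygen = 38*inflow - 233. Reaching -261 requires inflow = -14/19, not an integer.
Intervening on stocking: oxygen = -24*stocking + 111. Reaching -261 requires stocking = 31/2, not an integer.

set shading = 6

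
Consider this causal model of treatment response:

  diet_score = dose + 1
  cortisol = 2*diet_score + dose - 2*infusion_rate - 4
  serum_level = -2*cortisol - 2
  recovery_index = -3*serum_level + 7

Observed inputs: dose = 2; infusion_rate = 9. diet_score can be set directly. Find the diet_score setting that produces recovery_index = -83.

Intervening on diet_score fixes its value directly, overriding its dependence on dose.
Substituting into the cortisol equation gives cortisol = 2*diet_score - 20.
This gives serum_level = -4*diet_score + 38.
Substituting into the recovery_index equation gives recovery_index = 12*diet_score - 107.
Solve 12*diet_score - 107 = -83: diet_score = (-83 + 107) / 12 = 2.

diet_score = 2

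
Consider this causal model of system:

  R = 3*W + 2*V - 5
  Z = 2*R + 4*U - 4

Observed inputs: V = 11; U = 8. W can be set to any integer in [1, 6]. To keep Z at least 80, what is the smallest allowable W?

W = 3

Substituting into the R equation gives R = 3*W + 17.
Substituting into the Z equation gives Z = 6*W + 62.
Require 6*W + 62 ≥ 80, so W ≥ 3.
The smallest integer in [1, 6] satisfying this is 3.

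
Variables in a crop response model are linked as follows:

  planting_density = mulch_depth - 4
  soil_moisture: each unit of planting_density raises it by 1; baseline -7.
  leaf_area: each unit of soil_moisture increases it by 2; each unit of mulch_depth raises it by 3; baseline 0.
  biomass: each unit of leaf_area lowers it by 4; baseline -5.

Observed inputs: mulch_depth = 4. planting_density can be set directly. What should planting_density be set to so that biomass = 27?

Intervening on planting_density fixes its value directly, overriding its dependence on mulch_depth.
Substituting into the leaf_area equation gives leaf_area = 2*planting_density - 2.
Substituting into the biomass equation gives biomass = -8*planting_density + 3.
Solve -8*planting_density + 3 = 27: planting_density = (27 - 3) / -8 = -3.

planting_density = -3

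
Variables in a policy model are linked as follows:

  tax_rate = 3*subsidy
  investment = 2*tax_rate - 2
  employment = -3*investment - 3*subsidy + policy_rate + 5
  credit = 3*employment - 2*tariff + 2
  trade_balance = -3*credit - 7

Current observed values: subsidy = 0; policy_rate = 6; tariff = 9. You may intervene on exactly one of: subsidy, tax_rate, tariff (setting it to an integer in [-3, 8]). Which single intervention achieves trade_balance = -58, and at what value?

Intervening on subsidy: trade_balance = 189*subsidy - 112. Reaching -58 requires subsidy = 2/7, not an integer.
Intervening on tax_rate: with other inputs at their observed values, trade_balance = 54*tax_rate - 112. Solving for -58 gives tax_rate = 1, within [-3, 8].
Intervening on tariff: trade_balance = 6*tariff - 166. Reaching -58 requires tariff = 18, outside [-3, 8].

set tax_rate = 1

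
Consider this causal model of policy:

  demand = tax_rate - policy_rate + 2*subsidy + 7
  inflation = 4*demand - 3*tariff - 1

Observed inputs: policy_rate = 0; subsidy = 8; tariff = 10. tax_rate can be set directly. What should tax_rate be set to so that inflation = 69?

Substituting into the demand equation gives demand = tax_rate + 23.
Substituting into the inflation equation gives inflation = 4*tax_rate + 61.
Solve 4*tax_rate + 61 = 69: tax_rate = (69 - 61) / 4 = 2.

tax_rate = 2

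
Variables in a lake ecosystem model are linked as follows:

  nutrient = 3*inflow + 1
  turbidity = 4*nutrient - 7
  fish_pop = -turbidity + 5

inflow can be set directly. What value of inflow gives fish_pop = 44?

inflow = -3

Substituting into the turbidity equation gives turbidity = 12*inflow - 3.
So fish_pop = -12*inflow + 8.
Solve -12*inflow + 8 = 44: inflow = (44 - 8) / -12 = -3.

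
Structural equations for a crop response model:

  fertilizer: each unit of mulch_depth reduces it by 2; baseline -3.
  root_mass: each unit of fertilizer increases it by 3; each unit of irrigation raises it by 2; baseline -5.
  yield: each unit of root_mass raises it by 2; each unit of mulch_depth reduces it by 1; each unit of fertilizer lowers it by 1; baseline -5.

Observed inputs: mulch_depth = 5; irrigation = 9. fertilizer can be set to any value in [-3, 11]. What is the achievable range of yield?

Intervening on fertilizer fixes its value directly, overriding its dependence on mulch_depth.
Substituting into the root_mass equation gives root_mass = 3*fertilizer + 13.
Substituting into the yield equation gives yield = 5*fertilizer + 16.
Linear in fertilizer, so extremes are at the endpoints: fertilizer = -3 gives yield = 1; fertilizer = 11 gives yield = 71.

1 to 71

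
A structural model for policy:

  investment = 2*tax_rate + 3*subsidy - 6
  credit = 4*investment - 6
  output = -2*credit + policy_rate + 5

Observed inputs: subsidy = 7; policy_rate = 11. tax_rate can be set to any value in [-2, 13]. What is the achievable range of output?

-300 to -60

Substituting into the investment equation gives investment = 2*tax_rate + 15.
Substituting into the credit equation gives credit = 8*tax_rate + 54.
This gives output = -16*tax_rate - 92.
Linear in tax_rate, so extremes are at the endpoints: tax_rate = -2 gives output = -60; tax_rate = 13 gives output = -300.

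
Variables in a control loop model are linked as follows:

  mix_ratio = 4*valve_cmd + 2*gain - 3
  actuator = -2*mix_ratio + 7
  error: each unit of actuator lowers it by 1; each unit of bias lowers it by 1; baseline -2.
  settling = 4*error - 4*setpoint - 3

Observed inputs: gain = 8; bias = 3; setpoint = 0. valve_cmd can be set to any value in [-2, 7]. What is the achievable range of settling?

-11 to 277

Substituting into the mix_ratio equation gives mix_ratio = 4*valve_cmd + 13.
Substituting into the actuator equation gives actuator = -8*valve_cmd - 19.
Substituting into the error equation gives error = 8*valve_cmd + 14.
Substituting into the settling equation gives settling = 32*valve_cmd + 53.
Linear in valve_cmd, so extremes are at the endpoints: valve_cmd = -2 gives settling = -11; valve_cmd = 7 gives settling = 277.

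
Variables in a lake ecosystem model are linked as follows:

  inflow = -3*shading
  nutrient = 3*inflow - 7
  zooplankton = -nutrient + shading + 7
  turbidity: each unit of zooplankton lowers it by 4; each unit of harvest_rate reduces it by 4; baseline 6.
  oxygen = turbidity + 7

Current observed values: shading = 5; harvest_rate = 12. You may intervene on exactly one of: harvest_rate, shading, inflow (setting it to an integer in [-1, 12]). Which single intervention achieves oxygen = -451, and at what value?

Intervening on harvest_rate: oxygen = -4*harvest_rate - 243. Reaching -451 requires harvest_rate = 52, outside [-1, 12].
Intervening on shading: with other inputs at their observed values, oxygen = -40*shading - 91. Solving for -451 gives shading = 9, within [-1, 12].
Intervening on inflow: oxygen = 12*inflow - 111. Reaching -451 requires inflow = -85/3, not an integer.

set shading = 9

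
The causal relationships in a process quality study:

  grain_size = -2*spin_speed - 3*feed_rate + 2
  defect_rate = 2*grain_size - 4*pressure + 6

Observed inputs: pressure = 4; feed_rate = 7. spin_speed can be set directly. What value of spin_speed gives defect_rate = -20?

spin_speed = -7

Substituting into the grain_size equation gives grain_size = -2*spin_speed - 19.
Substituting into the defect_rate equation gives defect_rate = -4*spin_speed - 48.
Solve -4*spin_speed - 48 = -20: spin_speed = (-20 + 48) / -4 = -7.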